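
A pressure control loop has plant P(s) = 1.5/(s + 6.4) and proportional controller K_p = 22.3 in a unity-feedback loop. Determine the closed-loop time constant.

τ = 0.0251 s

Closed-loop transfer function: T(s) = K_p·P(s)/(1 + K_p·P(s)) = 33.45/(s + 6.4 + 33.45) = 33.45/(s + 39.85).
Time constant τ = 1/39.85 = 0.0251 s.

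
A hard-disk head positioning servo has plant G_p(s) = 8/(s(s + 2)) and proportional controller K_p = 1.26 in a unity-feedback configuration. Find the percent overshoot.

The closed-loop denominator s² + 2s + 10.08 gives ω_n = √10.08 = 3.175 and ζ = 2/(2ω_n) = 0.315.
%OS = 100·exp(−πζ/√(1−ζ²)) = 100·exp(−π·0.315/√0.9008) = 35.3%.

35.3%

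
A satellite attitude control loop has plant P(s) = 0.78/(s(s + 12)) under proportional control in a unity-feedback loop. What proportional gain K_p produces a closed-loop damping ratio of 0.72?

Closed-loop characteristic equation: s² + 12s + K_p·0.78 = 0.
So ω_n = √(0.78K_p) and 2ζω_n = 12, giving ζ = 12/(2√(0.78K_p)).
Setting ζ = 0.72: √(0.78K_p) = 12/(2·0.72) = 8.333, so K_p = 69.44/0.78 = 89.

K_p = 89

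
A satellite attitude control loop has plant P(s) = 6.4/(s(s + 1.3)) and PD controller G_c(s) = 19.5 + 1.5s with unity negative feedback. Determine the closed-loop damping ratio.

ζ = 0.488

Forward path: (19.5 + 1.5s)·6.4/(s(s+1.3)). The closed-loop characteristic equation is s² + (1.3 + 6.4·1.5)s + 6.4·19.5 = 0.
That is s² + 10.9s + 124.8 = 0, so ω_n = 11.17 rad/s and ζ = 10.9/(2·11.17) = 0.4879.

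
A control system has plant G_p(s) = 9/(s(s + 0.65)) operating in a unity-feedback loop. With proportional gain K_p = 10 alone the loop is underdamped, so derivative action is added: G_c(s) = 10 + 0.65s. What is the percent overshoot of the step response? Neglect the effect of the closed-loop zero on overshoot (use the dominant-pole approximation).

31.8%

Forward path: (10 + 0.65s)·9/(s(s+0.65)). The closed-loop characteristic equation is s² + (0.65 + 9·0.65)s + 9·10 = 0.
That is s² + 6.5s + 90 = 0, so ω_n = 9.487 rad/s and ζ = 6.5/(2·9.487) = 0.3426.
%OS = 100·exp(−πζ/√(1−ζ²)) = 31.8%.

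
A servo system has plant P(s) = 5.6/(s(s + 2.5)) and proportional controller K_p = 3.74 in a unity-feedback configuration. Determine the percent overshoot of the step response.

41%

From 1 + K_pP(s) = 0: s² + 2.5s + 20.94 = 0 ⇒ ω_n = 4.576, ζ = 0.2731.
%OS = 100·exp(−πζ/√(1−ζ²)) = 100·exp(−π·0.2731/√0.9254) = 41%.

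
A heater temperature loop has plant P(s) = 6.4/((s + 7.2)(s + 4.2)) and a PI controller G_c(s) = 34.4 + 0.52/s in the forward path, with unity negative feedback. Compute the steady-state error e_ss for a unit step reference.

0

The open loop G_c(s)P(s) has a pole at the origin (type 1), so the static position error constant is infinite and e_ss = 1/(1+∞) = 0.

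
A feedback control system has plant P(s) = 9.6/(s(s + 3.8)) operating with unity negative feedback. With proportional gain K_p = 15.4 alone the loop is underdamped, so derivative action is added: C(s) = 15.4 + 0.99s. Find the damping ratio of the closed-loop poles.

Forward path: (15.4 + 0.99s)·9.6/(s(s+3.8)). The closed-loop characteristic equation is s² + (3.8 + 9.6·0.99)s + 9.6·15.4 = 0.
That is s² + 13.3s + 147.8 = 0, so ω_n = 12.16 rad/s and ζ = 13.3/(2·12.16) = 0.5471.

ζ = 0.547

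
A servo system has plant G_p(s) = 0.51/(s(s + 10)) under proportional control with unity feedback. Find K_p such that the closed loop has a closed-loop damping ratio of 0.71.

Closed-loop characteristic equation: s² + 10s + K_p·0.51 = 0.
So ω_n = √(0.51K_p) and 2ζω_n = 10, giving ζ = 10/(2√(0.51K_p)).
Setting ζ = 0.71: √(0.51K_p) = 10/(2·0.71) = 7.042, so K_p = 49.59/0.51 = 97.2.

K_p = 97.2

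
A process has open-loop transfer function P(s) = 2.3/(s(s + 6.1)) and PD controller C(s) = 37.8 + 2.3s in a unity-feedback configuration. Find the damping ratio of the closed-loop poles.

ζ = 0.611

Forward path: (37.8 + 2.3s)·2.3/(s(s+6.1)). The closed-loop characteristic equation is s² + (6.1 + 2.3·2.3)s + 2.3·37.8 = 0.
That is s² + 11.39s + 86.94 = 0, so ω_n = 9.324 rad/s and ζ = 11.39/(2·9.324) = 0.6108.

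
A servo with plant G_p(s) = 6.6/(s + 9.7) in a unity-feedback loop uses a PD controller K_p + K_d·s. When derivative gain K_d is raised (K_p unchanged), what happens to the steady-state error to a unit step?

unchanged

At s = 0 the derivative term contributes nothing: C(0) = K_p regardless of K_d, so K_pos = K_p·G_p(0) and e_ss are unchanged.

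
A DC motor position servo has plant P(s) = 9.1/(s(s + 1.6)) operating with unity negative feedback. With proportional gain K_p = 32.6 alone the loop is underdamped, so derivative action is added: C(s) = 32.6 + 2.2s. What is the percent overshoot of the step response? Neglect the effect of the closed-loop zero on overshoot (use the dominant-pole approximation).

7.94%

Forward path: (32.6 + 2.2s)·9.1/(s(s+1.6)). The closed-loop characteristic equation is s² + (1.6 + 9.1·2.2)s + 9.1·32.6 = 0.
That is s² + 21.62s + 296.7 = 0, so ω_n = 17.22 rad/s and ζ = 21.62/(2·17.22) = 0.6276.
%OS = 100·exp(−πζ/√(1−ζ²)) = 7.94%.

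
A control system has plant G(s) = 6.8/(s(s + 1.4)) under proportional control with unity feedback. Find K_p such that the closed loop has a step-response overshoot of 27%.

From %OS = 100·exp(−πζ/√(1−ζ²)) = 27%, ζ = −ln(0.27)/√(π²+ln²(0.27)) = 0.3847.
Characteristic equation s² + 1.4s + 6.8K_p = 0 gives ζ = 1.4/(2√(6.8K_p)).
Setting ζ = 0.3847: √(6.8K_p) = 1.4/(2·0.3847) = 1.82, so K_p = 3.311/6.8 = 0.487.

K_p = 0.487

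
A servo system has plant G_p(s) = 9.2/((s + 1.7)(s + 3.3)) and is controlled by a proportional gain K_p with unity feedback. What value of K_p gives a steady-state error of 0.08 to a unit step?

K_p = 7.01

For a type-0 loop with proportional control, e_ss = 1/(1 + K_p·G_p(0)).
G_p(0) = 1.64. Require 1/(1 + K_p·1.64) = 0.08, so 1 + 1.64·K_p = 12.5.
K_p = (12.5 − 1)/1.64 = 7.01.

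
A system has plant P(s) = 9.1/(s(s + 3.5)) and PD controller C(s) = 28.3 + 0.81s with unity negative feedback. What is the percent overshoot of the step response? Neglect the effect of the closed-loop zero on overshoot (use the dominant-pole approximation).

32.3%

Forward path: (28.3 + 0.81s)·9.1/(s(s+3.5)). The closed-loop characteristic equation is s² + (3.5 + 9.1·0.81)s + 9.1·28.3 = 0.
That is s² + 10.87s + 257.5 = 0, so ω_n = 16.05 rad/s and ζ = 10.87/(2·16.05) = 0.3387.
%OS = 100·exp(−πζ/√(1−ζ²)) = 32.3%.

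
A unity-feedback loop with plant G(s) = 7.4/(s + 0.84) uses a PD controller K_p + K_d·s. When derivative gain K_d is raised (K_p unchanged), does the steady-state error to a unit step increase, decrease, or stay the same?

At s = 0 the derivative term contributes nothing: C(0) = K_p regardless of K_d, so K_pos = K_p·G(0) and e_ss are unchanged.

unchanged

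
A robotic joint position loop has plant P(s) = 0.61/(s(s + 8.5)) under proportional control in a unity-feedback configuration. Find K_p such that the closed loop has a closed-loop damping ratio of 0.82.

K_p = 44

Closed-loop characteristic equation: s² + 8.5s + K_p·0.61 = 0.
So ω_n = √(0.61K_p) and 2ζω_n = 8.5, giving ζ = 8.5/(2√(0.61K_p)).
Setting ζ = 0.82: √(0.61K_p) = 8.5/(2·0.82) = 5.183, so K_p = 26.86/0.61 = 44.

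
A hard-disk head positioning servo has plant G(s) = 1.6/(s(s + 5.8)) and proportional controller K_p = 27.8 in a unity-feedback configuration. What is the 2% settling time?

The closed-loop denominator s² + 5.8s + 44.48 gives ω_n = √44.48 = 6.669 and ζ = 5.8/(2ω_n) = 0.4348.
2% settling time T_s ≈ 4/(ζω_n) = 4/2.9 = 1.38 s.

T_s ≈ 1.38 s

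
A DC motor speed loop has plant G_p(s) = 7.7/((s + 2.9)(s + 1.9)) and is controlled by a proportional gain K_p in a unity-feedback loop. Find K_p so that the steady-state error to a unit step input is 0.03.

K_p = 23.1

For a type-0 loop with proportional control, e_ss = 1/(1 + K_p·G_p(0)).
G_p(0) = 1.397. Require 1/(1 + K_p·1.397) = 0.03, so 1 + 1.397·K_p = 33.33.
K_p = (33.33 − 1)/1.397 = 23.1.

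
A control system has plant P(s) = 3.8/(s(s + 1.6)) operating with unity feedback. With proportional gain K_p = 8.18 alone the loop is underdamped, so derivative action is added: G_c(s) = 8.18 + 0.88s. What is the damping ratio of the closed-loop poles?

Forward path: (8.18 + 0.88s)·3.8/(s(s+1.6)). The closed-loop characteristic equation is s² + (1.6 + 3.8·0.88)s + 3.8·8.18 = 0.
That is s² + 4.944s + 31.08 = 0, so ω_n = 5.575 rad/s and ζ = 4.944/(2·5.575) = 0.4434.

ζ = 0.443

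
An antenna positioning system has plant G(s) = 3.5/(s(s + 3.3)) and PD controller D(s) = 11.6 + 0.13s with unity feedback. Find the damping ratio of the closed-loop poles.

Forward path: (11.6 + 0.13s)·3.5/(s(s+3.3)). The closed-loop characteristic equation is s² + (3.3 + 3.5·0.13)s + 3.5·11.6 = 0.
That is s² + 3.755s + 40.6 = 0, so ω_n = 6.372 rad/s and ζ = 3.755/(2·6.372) = 0.2947.

ζ = 0.295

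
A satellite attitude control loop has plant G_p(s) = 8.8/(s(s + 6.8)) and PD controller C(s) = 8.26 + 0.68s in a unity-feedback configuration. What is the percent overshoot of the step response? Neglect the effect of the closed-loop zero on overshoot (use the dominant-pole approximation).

Forward path: (8.26 + 0.68s)·8.8/(s(s+6.8)). The closed-loop characteristic equation is s² + (6.8 + 8.8·0.68)s + 8.8·8.26 = 0.
That is s² + 12.78s + 72.69 = 0, so ω_n = 8.526 rad/s and ζ = 12.78/(2·8.526) = 0.7497.
%OS = 100·exp(−πζ/√(1−ζ²)) = 2.85%.

2.85%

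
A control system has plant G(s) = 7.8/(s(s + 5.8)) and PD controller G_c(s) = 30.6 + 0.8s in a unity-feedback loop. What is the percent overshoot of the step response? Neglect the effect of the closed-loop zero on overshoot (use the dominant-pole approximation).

Forward path: (30.6 + 0.8s)·7.8/(s(s+5.8)). The closed-loop characteristic equation is s² + (5.8 + 7.8·0.8)s + 7.8·30.6 = 0.
That is s² + 12.04s + 238.7 = 0, so ω_n = 15.45 rad/s and ζ = 12.04/(2·15.45) = 0.3897.
%OS = 100·exp(−πζ/√(1−ζ²)) = 26.5%.

26.5%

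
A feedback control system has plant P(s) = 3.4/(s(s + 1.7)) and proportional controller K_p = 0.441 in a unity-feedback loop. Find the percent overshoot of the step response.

From 1 + K_pP(s) = 0: s² + 1.7s + 1.499 = 0 ⇒ ω_n = 1.224, ζ = 0.6942.
%OS = 100·exp(−πζ/√(1−ζ²)) = 100·exp(−π·0.6942/√0.5181) = 4.83%.

4.83%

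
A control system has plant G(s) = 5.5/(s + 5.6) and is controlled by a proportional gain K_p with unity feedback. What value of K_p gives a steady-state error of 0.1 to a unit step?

The loop is type 0, so e_ss(step) = 1/(1 + K_pos) with K_pos = K_p·G(0).
G(0) = 0.9821. Require 1/(1 + K_p·0.9821) = 0.1, so 1 + 0.9821·K_p = 10.
K_p = (10 − 1)/0.9821 = 9.16.

K_p = 9.16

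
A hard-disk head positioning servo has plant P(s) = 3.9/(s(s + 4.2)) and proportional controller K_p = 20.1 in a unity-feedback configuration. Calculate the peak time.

T_p = 0.365 s

From 1 + K_pP(s) = 0: s² + 4.2s + 78.39 = 0 ⇒ ω_n = 8.854, ζ = 0.2372.
Damped frequency ω_d = ω_n√(1−ζ²) = 8.601 rad/s, so peak time T_p = π/ω_d = 0.365 s.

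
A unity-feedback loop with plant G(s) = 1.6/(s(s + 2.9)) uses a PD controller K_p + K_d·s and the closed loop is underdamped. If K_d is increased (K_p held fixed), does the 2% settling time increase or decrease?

decrease

Characteristic equation s² + (2.9 + 1.6K_d)s + 1.6K_p = 0: raising K_d increases ζω_n = (2.9+1.6K_d)/2 while the loop stays underdamped, so T_s ≈ 4/(ζω_n) decreases.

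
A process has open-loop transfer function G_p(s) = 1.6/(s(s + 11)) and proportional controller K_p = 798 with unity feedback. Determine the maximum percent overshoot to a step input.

The closed-loop denominator s² + 11s + 1277 gives ω_n = √1277 = 35.73 and ζ = 11/(2ω_n) = 0.1539.
%OS = 100·exp(−πζ/√(1−ζ²)) = 100·exp(−π·0.1539/√0.9763) = 61.3%.

61.3%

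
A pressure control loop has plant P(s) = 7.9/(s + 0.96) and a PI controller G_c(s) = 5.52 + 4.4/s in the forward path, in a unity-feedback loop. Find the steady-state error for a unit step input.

The open loop G_c(s)P(s) has a pole at the origin (type 1), so the static position error constant is infinite and e_ss = 1/(1+∞) = 0.

0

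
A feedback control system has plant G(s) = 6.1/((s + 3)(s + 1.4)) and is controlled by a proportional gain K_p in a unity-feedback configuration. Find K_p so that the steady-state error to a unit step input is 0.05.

The loop is type 0, so e_ss(step) = 1/(1 + K_pos) with K_pos = K_p·G(0).
G(0) = 1.452. Require 1/(1 + K_p·1.452) = 0.05, so 1 + 1.452·K_p = 20.
K_p = (20 − 1)/1.452 = 13.1.

K_p = 13.1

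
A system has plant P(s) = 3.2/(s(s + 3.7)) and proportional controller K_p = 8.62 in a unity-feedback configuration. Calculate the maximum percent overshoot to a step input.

30.7%

The closed-loop denominator s² + 3.7s + 27.58 gives ω_n = √27.58 = 5.252 and ζ = 3.7/(2ω_n) = 0.3522.
%OS = 100·exp(−πζ/√(1−ζ²)) = 100·exp(−π·0.3522/√0.8759) = 30.7%.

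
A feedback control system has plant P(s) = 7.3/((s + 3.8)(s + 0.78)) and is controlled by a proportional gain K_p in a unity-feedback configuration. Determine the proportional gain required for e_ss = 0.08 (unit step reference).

K_p = 4.67

The loop is type 0, so e_ss(step) = 1/(1 + K_pos) with K_pos = K_p·P(0).
P(0) = 2.463. Require 1/(1 + K_p·2.463) = 0.08, so 1 + 2.463·K_p = 12.5.
K_p = (12.5 − 1)/2.463 = 4.67.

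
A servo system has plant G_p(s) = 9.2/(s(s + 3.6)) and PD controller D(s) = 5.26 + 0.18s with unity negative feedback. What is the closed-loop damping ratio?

ζ = 0.378

Forward path: (5.26 + 0.18s)·9.2/(s(s+3.6)). The closed-loop characteristic equation is s² + (3.6 + 9.2·0.18)s + 9.2·5.26 = 0.
That is s² + 5.256s + 48.39 = 0, so ω_n = 6.956 rad/s and ζ = 5.256/(2·6.956) = 0.3778.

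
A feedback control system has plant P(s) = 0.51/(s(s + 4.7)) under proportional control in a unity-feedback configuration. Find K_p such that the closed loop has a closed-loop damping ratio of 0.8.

Closed-loop characteristic equation: s² + 4.7s + K_p·0.51 = 0.
So ω_n = √(0.51K_p) and 2ζω_n = 4.7, giving ζ = 4.7/(2√(0.51K_p)).
Setting ζ = 0.8: √(0.51K_p) = 4.7/(2·0.8) = 2.938, so K_p = 8.629/0.51 = 16.9.

K_p = 16.9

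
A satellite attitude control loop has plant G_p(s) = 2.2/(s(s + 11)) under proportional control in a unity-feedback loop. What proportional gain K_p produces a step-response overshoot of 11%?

K_p = 41.6

From %OS = 100·exp(−πζ/√(1−ζ²)) = 11%, ζ = −ln(0.11)/√(π²+ln²(0.11)) = 0.5749.
Characteristic equation s² + 11s + 2.2K_p = 0 gives ζ = 11/(2√(2.2K_p)).
Setting ζ = 0.5749: √(2.2K_p) = 11/(2·0.5749) = 9.567, so K_p = 91.53/2.2 = 41.6.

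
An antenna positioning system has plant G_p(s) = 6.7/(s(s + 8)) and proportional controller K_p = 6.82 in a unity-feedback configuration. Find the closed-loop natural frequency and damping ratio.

ω_n = 6.76 rad/s, ζ = 0.592

The closed-loop denominator is s(s+8) + 6.82·6.7 = s² + 8s + 45.69.
So ω_n² = 45.69 ⇒ ω_n = 6.76 rad/s, and ζ = 8/(2ω_n) = 0.592.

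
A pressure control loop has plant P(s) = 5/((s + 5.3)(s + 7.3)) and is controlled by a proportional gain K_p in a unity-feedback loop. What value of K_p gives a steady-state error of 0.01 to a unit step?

The loop is type 0, so e_ss(step) = 1/(1 + K_pos) with K_pos = K_p·P(0).
P(0) = 0.1292. Require 1/(1 + K_p·0.1292) = 0.01, so 1 + 0.1292·K_p = 100.
K_p = (100 − 1)/0.1292 = 766.

K_p = 766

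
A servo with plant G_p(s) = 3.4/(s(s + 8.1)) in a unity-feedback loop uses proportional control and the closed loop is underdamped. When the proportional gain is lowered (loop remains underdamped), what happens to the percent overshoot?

ζ = 8.1/(2√(3.4K_p)) rises as K_p falls; higher damping means less overshoot.

decrease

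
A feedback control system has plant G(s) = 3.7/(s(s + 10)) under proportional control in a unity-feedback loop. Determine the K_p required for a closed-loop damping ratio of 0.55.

K_p = 22.3

Closed-loop characteristic equation: s² + 10s + K_p·3.7 = 0.
So ω_n = √(3.7K_p) and 2ζω_n = 10, giving ζ = 10/(2√(3.7K_p)).
Setting ζ = 0.55: √(3.7K_p) = 10/(2·0.55) = 9.091, so K_p = 82.64/3.7 = 22.3.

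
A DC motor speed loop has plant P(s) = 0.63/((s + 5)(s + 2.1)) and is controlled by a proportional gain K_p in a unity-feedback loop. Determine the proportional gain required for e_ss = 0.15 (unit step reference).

For a type-0 loop with proportional control, e_ss = 1/(1 + K_p·P(0)).
P(0) = 0.06. Require 1/(1 + K_p·0.06) = 0.15, so 1 + 0.06·K_p = 6.667.
K_p = (6.667 − 1)/0.06 = 94.4.

K_p = 94.4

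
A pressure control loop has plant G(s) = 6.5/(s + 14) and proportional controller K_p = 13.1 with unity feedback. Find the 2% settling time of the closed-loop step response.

T_s ≈ 0.0403 s

Closed-loop transfer function: T(s) = K_p·G(s)/(1 + K_p·G(s)) = 85.15/(s + 14 + 85.15) = 85.15/(s + 99.15).
Time constant τ = 1/99.15 = 0.01009 s, so the 2% settling time is about 4τ = 0.0403 s.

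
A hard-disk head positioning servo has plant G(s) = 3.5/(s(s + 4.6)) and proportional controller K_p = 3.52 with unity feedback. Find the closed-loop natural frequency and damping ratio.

ω_n = 3.51 rad/s, ζ = 0.655

With unity feedback the closed-loop characteristic equation is s² + 4.6s + 3.52·3.5 = s² + 4.6s + 12.32 = 0.
So ω_n² = 12.32 ⇒ ω_n = 3.51 rad/s, and ζ = 4.6/(2ω_n) = 0.655.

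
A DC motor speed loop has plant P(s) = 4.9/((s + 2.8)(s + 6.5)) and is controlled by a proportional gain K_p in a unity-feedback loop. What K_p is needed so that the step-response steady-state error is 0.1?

Steady-state error for a unit step on this type-0 loop is 1/(1 + K_p·P(0)).
P(0) = 0.2692. Require 1/(1 + K_p·0.2692) = 0.1, so 1 + 0.2692·K_p = 10.
K_p = (10 − 1)/0.2692 = 33.4.

K_p = 33.4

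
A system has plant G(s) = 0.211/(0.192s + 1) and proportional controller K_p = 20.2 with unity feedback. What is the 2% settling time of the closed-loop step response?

Closed loop: T(s) = K_p·G/(1+K_p·G) = 4.262/(0.192s + 1 + 4.262), with pole at s = −(1 + 4.262)/0.192 = −27.41.
τ = 1/27.41 = 0.03649 s, so 2% settling time ≈ 4τ = 0.146 s.

T_s ≈ 0.146 s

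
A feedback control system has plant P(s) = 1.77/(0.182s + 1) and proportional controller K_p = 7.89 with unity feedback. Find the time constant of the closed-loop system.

τ = 0.0122 s

Closed loop: T(s) = K_p·P/(1+K_p·P) = 13.97/(0.182s + 1 + 13.97), with pole at s = −(1 + 13.97)/0.182 = −82.23.
Closed-loop time constant τ = 1/82.23 = 0.0122 s.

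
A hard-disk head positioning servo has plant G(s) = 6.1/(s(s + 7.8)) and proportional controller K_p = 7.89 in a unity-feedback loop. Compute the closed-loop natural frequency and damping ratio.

With unity feedback the closed-loop characteristic equation is s² + 7.8s + 7.89·6.1 = s² + 7.8s + 48.13 = 0.
Matching s² + 2ζω_n s + ω_n²: ω_n = √48.13 = 6.938 rad/s and 2ζω_n = 7.8, so ζ = 7.8/(2·6.938) = 0.562.

ω_n = 6.94 rad/s, ζ = 0.562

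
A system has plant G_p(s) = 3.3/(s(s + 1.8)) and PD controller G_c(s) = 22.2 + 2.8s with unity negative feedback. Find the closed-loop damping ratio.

Forward path: (22.2 + 2.8s)·3.3/(s(s+1.8)). The closed-loop characteristic equation is s² + (1.8 + 3.3·2.8)s + 3.3·22.2 = 0.
That is s² + 11.04s + 73.26 = 0, so ω_n = 8.559 rad/s and ζ = 11.04/(2·8.559) = 0.6449.

ζ = 0.645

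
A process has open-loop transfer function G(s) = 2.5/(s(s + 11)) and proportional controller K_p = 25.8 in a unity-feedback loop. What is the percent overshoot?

5.22%

Closed-loop characteristic equation: s² + 11s + 64.5 = 0, so ω_n = 8.031 rad/s and ζ = 11/(2·8.031) = 0.6848.
%OS = 100·exp(−πζ/√(1−ζ²)) = 100·exp(−π·0.6848/√0.531) = 5.22%.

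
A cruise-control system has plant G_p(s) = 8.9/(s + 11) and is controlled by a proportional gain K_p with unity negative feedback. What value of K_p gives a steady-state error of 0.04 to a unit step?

K_p = 29.7

The loop is type 0, so e_ss(step) = 1/(1 + K_pos) with K_pos = K_p·G_p(0).
G_p(0) = 0.8091. Require 1/(1 + K_p·0.8091) = 0.04, so 1 + 0.8091·K_p = 25.
K_p = (25 − 1)/0.8091 = 29.7.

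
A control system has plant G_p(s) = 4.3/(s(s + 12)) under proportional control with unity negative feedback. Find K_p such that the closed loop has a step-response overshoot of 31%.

From %OS = 100·exp(−πζ/√(1−ζ²)) = 31%, ζ = −ln(0.31)/√(π²+ln²(0.31)) = 0.3493.
Characteristic equation s² + 12s + 4.3K_p = 0 gives ζ = 12/(2√(4.3K_p)).
Setting ζ = 0.3493: √(4.3K_p) = 12/(2·0.3493) = 17.18, so K_p = 295/4.3 = 68.6.

K_p = 68.6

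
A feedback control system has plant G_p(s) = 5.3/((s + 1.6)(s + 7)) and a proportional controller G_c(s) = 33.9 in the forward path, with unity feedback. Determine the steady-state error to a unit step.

0.0587

The loop is type 0. Static position error constant K_pos = G_c(0)·G_p(0) = 33.9·0.4732 = 16.04.
Steady-state error to a unit step: e_ss = 1/(1+K_pos) = 1/17.04 = 0.0587.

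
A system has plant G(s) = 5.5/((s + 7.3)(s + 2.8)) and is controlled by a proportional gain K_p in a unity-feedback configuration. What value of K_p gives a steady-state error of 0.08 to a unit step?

For a type-0 loop with proportional control, e_ss = 1/(1 + K_p·G(0)).
G(0) = 0.2691. Require 1/(1 + K_p·0.2691) = 0.08, so 1 + 0.2691·K_p = 12.5.
K_p = (12.5 − 1)/0.2691 = 42.7.

K_p = 42.7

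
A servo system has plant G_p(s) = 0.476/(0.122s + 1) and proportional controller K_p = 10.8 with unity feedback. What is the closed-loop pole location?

Closed loop: T(s) = K_p·G_p/(1+K_p·G_p) = 5.141/(0.122s + 1 + 5.141), with pole at s = −(1 + 5.141)/0.122 = −50.33.

s = -50.33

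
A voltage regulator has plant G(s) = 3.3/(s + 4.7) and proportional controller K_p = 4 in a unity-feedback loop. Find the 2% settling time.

Closed-loop transfer function: T(s) = K_p·G(s)/(1 + K_p·G(s)) = 13.2/(s + 4.7 + 13.2) = 13.2/(s + 17.9).
Time constant τ = 1/17.9 = 0.05587 s, so the 2% settling time is about 4τ = 0.223 s.

T_s ≈ 0.223 s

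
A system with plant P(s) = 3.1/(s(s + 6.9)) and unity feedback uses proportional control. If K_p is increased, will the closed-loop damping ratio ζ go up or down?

decrease

ζ = 6.9/(2√(3.1K_p)); increasing K_p raises the denominator, so ζ falls.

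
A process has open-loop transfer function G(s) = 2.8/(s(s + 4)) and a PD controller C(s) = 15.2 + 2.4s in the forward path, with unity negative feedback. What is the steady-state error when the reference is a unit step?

The open loop C(s)G(s) has a pole at the origin (type 1), so the static position error constant is infinite and e_ss = 1/(1+∞) = 0.

0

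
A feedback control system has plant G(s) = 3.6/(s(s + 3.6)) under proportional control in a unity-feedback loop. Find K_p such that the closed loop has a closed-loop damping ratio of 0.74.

K_p = 1.64

Closed-loop characteristic equation: s² + 3.6s + K_p·3.6 = 0.
So ω_n = √(3.6K_p) and 2ζω_n = 3.6, giving ζ = 3.6/(2√(3.6K_p)).
Setting ζ = 0.74: √(3.6K_p) = 3.6/(2·0.74) = 2.432, so K_p = 5.917/3.6 = 1.64.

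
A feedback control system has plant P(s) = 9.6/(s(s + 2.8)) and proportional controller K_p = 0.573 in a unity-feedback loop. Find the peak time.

The closed-loop denominator s² + 2.8s + 5.501 gives ω_n = √5.501 = 2.345 and ζ = 2.8/(2ω_n) = 0.5969.
Damped frequency ω_d = ω_n√(1−ζ²) = 1.882 rad/s, so peak time T_p = π/ω_d = 1.67 s.

T_p = 1.67 s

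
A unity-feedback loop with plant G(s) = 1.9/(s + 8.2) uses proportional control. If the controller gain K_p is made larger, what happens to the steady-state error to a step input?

decrease

e_ss = 1/(1 + K_p·G(0)); a larger K_p raises the denominator, so e_ss decreases.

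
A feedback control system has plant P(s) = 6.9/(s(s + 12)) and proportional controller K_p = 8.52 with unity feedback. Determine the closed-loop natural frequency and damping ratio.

With unity feedback the closed-loop characteristic equation is s² + 12s + 8.52·6.9 = s² + 12s + 58.79 = 0.
Matching s² + 2ζω_n s + ω_n²: ω_n = √58.79 = 7.667 rad/s and 2ζω_n = 12, so ζ = 12/(2·7.667) = 0.783.

ω_n = 7.67 rad/s, ζ = 0.783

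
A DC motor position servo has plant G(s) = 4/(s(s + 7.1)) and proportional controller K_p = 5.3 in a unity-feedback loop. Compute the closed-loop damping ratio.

1 + K_p·G(s) = 0 gives s² + 7.1s + 21.2 = 0.
Matching s² + 2ζω_n s + ω_n²: ω_n = √21.2 = 4.604 rad/s and 2ζω_n = 7.1, so ζ = 7.1/(2·4.604) = 0.771.

ζ = 0.771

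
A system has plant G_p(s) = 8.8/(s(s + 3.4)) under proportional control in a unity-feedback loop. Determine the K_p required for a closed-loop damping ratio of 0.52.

Closed-loop characteristic equation: s² + 3.4s + K_p·8.8 = 0.
So ω_n = √(8.8K_p) and 2ζω_n = 3.4, giving ζ = 3.4/(2√(8.8K_p)).
Setting ζ = 0.52: √(8.8K_p) = 3.4/(2·0.52) = 3.269, so K_p = 10.69/8.8 = 1.21.

K_p = 1.21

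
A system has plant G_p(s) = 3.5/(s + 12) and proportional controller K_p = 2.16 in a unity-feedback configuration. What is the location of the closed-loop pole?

s = -19.56

Closed-loop transfer function: T(s) = K_p·G_p(s)/(1 + K_p·G_p(s)) = 7.56/(s + 12 + 7.56) = 7.56/(s + 19.56).
The closed-loop pole is at s = −19.56.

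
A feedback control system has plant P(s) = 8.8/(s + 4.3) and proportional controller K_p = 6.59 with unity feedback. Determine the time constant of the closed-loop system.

τ = 0.0161 s

Closed-loop transfer function: T(s) = K_p·P(s)/(1 + K_p·P(s)) = 57.99/(s + 4.3 + 57.99) = 57.99/(s + 62.29).
Time constant τ = 1/62.29 = 0.0161 s.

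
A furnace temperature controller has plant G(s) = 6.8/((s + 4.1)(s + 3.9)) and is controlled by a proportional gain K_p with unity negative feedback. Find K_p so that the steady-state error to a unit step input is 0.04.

The loop is type 0, so e_ss(step) = 1/(1 + K_pos) with K_pos = K_p·G(0).
G(0) = 0.4253. Require 1/(1 + K_p·0.4253) = 0.04, so 1 + 0.4253·K_p = 25.
K_p = (25 − 1)/0.4253 = 56.4.

K_p = 56.4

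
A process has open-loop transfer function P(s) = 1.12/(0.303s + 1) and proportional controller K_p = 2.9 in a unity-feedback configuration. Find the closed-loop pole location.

Closed loop: T(s) = K_p·P/(1+K_p·P) = 3.248/(0.303s + 1 + 3.248), with pole at s = −(1 + 3.248)/0.303 = −14.02.

s = -14.02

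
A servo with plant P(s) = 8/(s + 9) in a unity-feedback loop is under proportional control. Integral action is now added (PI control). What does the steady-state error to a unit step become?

Adding integral action puts a pole at s = 0 in the forward path, raising the system type to 1; a type-1 loop has zero steady-state error to a step.

0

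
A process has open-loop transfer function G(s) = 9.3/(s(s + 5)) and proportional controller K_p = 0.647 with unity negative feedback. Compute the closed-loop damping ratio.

1 + K_p·G(s) = 0 gives s² + 5s + 6.017 = 0.
So ω_n² = 6.017 ⇒ ω_n = 2.453 rad/s, and ζ = 5/(2ω_n) = 1.02.

ζ = 1.02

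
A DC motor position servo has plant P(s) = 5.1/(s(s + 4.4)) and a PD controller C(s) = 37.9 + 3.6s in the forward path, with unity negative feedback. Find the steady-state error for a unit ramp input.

0.0228

The loop has one pole at the origin (type 1). Velocity error constant K_v = lim_{s→0} s·C(s)P(s) = 37.9·5.1/4.4 = 43.93.
Steady-state error to a unit ramp: e_ss = 1/K_v = 0.0228.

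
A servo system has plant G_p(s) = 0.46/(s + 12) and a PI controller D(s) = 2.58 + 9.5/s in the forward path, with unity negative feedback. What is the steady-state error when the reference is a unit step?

The open loop D(s)G_p(s) has a pole at the origin (type 1), so the static position error constant is infinite and e_ss = 1/(1+∞) = 0.

0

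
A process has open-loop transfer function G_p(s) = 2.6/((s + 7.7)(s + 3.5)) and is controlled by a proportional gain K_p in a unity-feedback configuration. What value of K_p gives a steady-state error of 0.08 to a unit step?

The loop is type 0, so e_ss(step) = 1/(1 + K_pos) with K_pos = K_p·G_p(0).
G_p(0) = 0.09647. Require 1/(1 + K_p·0.09647) = 0.08, so 1 + 0.09647·K_p = 12.5.
K_p = (12.5 − 1)/0.09647 = 119.

K_p = 119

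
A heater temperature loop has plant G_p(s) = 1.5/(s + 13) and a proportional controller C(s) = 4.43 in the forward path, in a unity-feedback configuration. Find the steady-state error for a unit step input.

0.662

The loop is type 0. Static position error constant K_pos = C(0)·G_p(0) = 4.43·0.1154 = 0.5112.
Steady-state error to a unit step: e_ss = 1/(1+K_pos) = 1/1.511 = 0.662.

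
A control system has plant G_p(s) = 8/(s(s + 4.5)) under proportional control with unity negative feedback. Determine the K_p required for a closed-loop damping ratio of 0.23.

Closed-loop characteristic equation: s² + 4.5s + K_p·8 = 0.
So ω_n = √(8K_p) and 2ζω_n = 4.5, giving ζ = 4.5/(2√(8K_p)).
Setting ζ = 0.23: √(8K_p) = 4.5/(2·0.23) = 9.783, so K_p = 95.7/8 = 12.

K_p = 12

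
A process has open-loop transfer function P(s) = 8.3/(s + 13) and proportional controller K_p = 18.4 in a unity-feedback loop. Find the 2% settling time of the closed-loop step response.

T_s ≈ 0.0241 s

Closed-loop transfer function: T(s) = K_p·P(s)/(1 + K_p·P(s)) = 152.7/(s + 13 + 152.7) = 152.7/(s + 165.7).
Time constant τ = 1/165.7 = 0.006034 s, so the 2% settling time is about 4τ = 0.0241 s.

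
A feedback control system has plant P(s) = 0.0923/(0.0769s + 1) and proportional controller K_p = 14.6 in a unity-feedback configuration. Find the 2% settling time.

Closed loop: T(s) = K_p·P/(1+K_p·P) = 1.348/(0.0769s + 1 + 1.348), with pole at s = −(1 + 1.348)/0.0769 = −30.53.
τ = 1/30.53 = 0.03276 s, so 2% settling time ≈ 4τ = 0.131 s.

T_s ≈ 0.131 s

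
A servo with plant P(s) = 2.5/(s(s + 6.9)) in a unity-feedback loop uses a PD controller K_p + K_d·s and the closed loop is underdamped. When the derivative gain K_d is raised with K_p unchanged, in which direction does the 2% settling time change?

Characteristic equation s² + (6.9 + 2.5K_d)s + 2.5K_p = 0: raising K_d increases ζω_n = (6.9+2.5K_d)/2 while the loop stays underdamped, so T_s ≈ 4/(ζω_n) decreases.

decrease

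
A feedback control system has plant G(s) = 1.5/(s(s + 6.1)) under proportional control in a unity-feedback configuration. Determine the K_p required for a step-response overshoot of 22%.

K_p = 32.9

From %OS = 100·exp(−πζ/√(1−ζ²)) = 22%, ζ = −ln(0.22)/√(π²+ln²(0.22)) = 0.4342.
Characteristic equation s² + 6.1s + 1.5K_p = 0 gives ζ = 6.1/(2√(1.5K_p)).
Setting ζ = 0.4342: √(1.5K_p) = 6.1/(2·0.4342) = 7.025, so K_p = 49.35/1.5 = 32.9.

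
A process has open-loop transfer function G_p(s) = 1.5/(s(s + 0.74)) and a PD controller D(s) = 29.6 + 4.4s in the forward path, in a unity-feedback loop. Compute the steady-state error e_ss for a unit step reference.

0

The open loop D(s)G_p(s) has a pole at the origin (type 1), so the static position error constant is infinite and e_ss = 1/(1+∞) = 0.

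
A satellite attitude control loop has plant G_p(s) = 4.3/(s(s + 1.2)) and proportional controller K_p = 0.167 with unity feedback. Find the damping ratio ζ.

ζ = 0.708

The closed-loop denominator is s(s+1.2) + 0.167·4.3 = s² + 1.2s + 0.7181.
So ω_n² = 0.7181 ⇒ ω_n = 0.8474 rad/s, and ζ = 1.2/(2ω_n) = 0.708.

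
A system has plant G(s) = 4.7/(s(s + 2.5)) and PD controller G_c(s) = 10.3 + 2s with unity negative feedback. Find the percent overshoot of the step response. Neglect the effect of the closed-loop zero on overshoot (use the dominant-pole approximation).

0.561%

Forward path: (10.3 + 2s)·4.7/(s(s+2.5)). The closed-loop characteristic equation is s² + (2.5 + 4.7·2)s + 4.7·10.3 = 0.
That is s² + 11.9s + 48.41 = 0, so ω_n = 6.958 rad/s and ζ = 11.9/(2·6.958) = 0.8552.
%OS = 100·exp(−πζ/√(1−ζ²)) = 0.561%.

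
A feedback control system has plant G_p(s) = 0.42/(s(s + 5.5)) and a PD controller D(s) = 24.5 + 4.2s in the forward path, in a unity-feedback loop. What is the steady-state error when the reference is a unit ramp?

The loop has one pole at the origin (type 1). Velocity error constant K_v = lim_{s→0} s·D(s)G_p(s) = 24.5·0.42/5.5 = 1.871.
Steady-state error to a unit ramp: e_ss = 1/K_v = 0.534.

0.534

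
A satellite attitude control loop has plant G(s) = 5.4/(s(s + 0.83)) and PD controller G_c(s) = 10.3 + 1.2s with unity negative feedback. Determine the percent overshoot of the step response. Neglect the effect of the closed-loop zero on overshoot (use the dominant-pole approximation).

17.1%

Forward path: (10.3 + 1.2s)·5.4/(s(s+0.83)). The closed-loop characteristic equation is s² + (0.83 + 5.4·1.2)s + 5.4·10.3 = 0.
That is s² + 7.31s + 55.62 = 0, so ω_n = 7.458 rad/s and ζ = 7.31/(2·7.458) = 0.4901.
%OS = 100·exp(−πζ/√(1−ζ²)) = 17.1%.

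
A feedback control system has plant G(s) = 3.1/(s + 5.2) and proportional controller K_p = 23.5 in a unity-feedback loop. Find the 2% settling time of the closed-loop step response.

Closed-loop transfer function: T(s) = K_p·G(s)/(1 + K_p·G(s)) = 72.85/(s + 5.2 + 72.85) = 72.85/(s + 78.05).
Time constant τ = 1/78.05 = 0.01281 s, so the 2% settling time is about 4τ = 0.0512 s.

T_s ≈ 0.0512 s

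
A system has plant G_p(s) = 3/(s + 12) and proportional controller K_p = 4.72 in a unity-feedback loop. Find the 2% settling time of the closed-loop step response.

Closed-loop transfer function: T(s) = K_p·G_p(s)/(1 + K_p·G_p(s)) = 14.16/(s + 12 + 14.16) = 14.16/(s + 26.16).
Time constant τ = 1/26.16 = 0.03823 s, so the 2% settling time is about 4τ = 0.153 s.

T_s ≈ 0.153 s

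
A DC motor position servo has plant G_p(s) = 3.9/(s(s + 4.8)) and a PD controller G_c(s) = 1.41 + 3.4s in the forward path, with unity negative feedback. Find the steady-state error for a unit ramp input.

0.873

The loop has one pole at the origin (type 1). Velocity error constant K_v = lim_{s→0} s·G_c(s)G_p(s) = 1.41·3.9/4.8 = 1.146.
Steady-state error to a unit ramp: e_ss = 1/K_v = 0.873.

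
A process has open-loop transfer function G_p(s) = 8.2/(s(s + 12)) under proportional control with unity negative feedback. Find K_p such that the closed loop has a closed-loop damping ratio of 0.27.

Closed-loop characteristic equation: s² + 12s + K_p·8.2 = 0.
So ω_n = √(8.2K_p) and 2ζω_n = 12, giving ζ = 12/(2√(8.2K_p)).
Setting ζ = 0.27: √(8.2K_p) = 12/(2·0.27) = 22.22, so K_p = 493.8/8.2 = 60.2.

K_p = 60.2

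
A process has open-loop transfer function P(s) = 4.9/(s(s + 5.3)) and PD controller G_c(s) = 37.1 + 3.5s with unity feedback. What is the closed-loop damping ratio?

Forward path: (37.1 + 3.5s)·4.9/(s(s+5.3)). The closed-loop characteristic equation is s² + (5.3 + 4.9·3.5)s + 4.9·37.1 = 0.
That is s² + 22.45s + 181.8 = 0, so ω_n = 13.48 rad/s and ζ = 22.45/(2·13.48) = 0.8325.

ζ = 0.833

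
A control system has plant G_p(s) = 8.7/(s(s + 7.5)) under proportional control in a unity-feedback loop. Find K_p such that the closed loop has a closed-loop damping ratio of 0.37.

Closed-loop characteristic equation: s² + 7.5s + K_p·8.7 = 0.
So ω_n = √(8.7K_p) and 2ζω_n = 7.5, giving ζ = 7.5/(2√(8.7K_p)).
Setting ζ = 0.37: √(8.7K_p) = 7.5/(2·0.37) = 10.14, so K_p = 102.7/8.7 = 11.8.

K_p = 11.8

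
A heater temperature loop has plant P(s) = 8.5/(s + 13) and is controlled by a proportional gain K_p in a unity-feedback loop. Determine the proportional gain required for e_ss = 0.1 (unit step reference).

K_p = 13.8

The loop is type 0, so e_ss(step) = 1/(1 + K_pos) with K_pos = K_p·P(0).
P(0) = 0.6538. Require 1/(1 + K_p·0.6538) = 0.1, so 1 + 0.6538·K_p = 10.
K_p = (10 − 1)/0.6538 = 13.8.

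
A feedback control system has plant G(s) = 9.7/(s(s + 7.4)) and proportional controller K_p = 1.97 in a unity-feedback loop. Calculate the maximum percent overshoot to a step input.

From 1 + K_pG(s) = 0: s² + 7.4s + 19.11 = 0 ⇒ ω_n = 4.371, ζ = 0.8464.
%OS = 100·exp(−πζ/√(1−ζ²)) = 100·exp(−π·0.8464/√0.2836) = 0.678%.

0.678%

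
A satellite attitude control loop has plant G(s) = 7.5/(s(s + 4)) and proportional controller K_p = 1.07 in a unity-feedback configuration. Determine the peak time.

From 1 + K_pG(s) = 0: s² + 4s + 8.025 = 0 ⇒ ω_n = 2.833, ζ = 0.706.
Damped frequency ω_d = ω_n√(1−ζ²) = 2.006 rad/s, so peak time T_p = π/ω_d = 1.57 s.

T_p = 1.57 s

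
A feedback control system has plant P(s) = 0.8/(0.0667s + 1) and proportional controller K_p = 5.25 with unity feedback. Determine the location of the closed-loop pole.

Closed loop: T(s) = K_p·P/(1+K_p·P) = 4.2/(0.0667s + 1 + 4.2), with pole at s = −(1 + 4.2)/0.0667 = −77.96.

s = -77.96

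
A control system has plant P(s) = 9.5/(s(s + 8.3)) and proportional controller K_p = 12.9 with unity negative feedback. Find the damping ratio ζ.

The closed-loop denominator is s(s+8.3) + 12.9·9.5 = s² + 8.3s + 122.5.
So ω_n² = 122.5 ⇒ ω_n = 11.07 rad/s, and ζ = 8.3/(2ω_n) = 0.375.

ζ = 0.375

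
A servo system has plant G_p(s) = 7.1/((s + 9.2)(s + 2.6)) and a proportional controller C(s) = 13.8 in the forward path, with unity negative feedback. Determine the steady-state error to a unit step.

The loop is type 0. Static position error constant K_pos = C(0)·G_p(0) = 13.8·0.2968 = 4.096.
Steady-state error to a unit step: e_ss = 1/(1+K_pos) = 1/5.096 = 0.196.

0.196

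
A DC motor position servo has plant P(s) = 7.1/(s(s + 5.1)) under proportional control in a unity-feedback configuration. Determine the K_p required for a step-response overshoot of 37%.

From %OS = 100·exp(−πζ/√(1−ζ²)) = 37%, ζ = −ln(0.37)/√(π²+ln²(0.37)) = 0.3017.
Characteristic equation s² + 5.1s + 7.1K_p = 0 gives ζ = 5.1/(2√(7.1K_p)).
Setting ζ = 0.3017: √(7.1K_p) = 5.1/(2·0.3017) = 8.451, so K_p = 71.42/7.1 = 10.1.

K_p = 10.1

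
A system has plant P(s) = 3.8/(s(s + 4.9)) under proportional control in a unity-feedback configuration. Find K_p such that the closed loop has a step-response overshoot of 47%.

K_p = 28.9

From %OS = 100·exp(−πζ/√(1−ζ²)) = 47%, ζ = −ln(0.47)/√(π²+ln²(0.47)) = 0.2337.
Characteristic equation s² + 4.9s + 3.8K_p = 0 gives ζ = 4.9/(2√(3.8K_p)).
Setting ζ = 0.2337: √(3.8K_p) = 4.9/(2·0.2337) = 10.48, so K_p = 109.9/3.8 = 28.9.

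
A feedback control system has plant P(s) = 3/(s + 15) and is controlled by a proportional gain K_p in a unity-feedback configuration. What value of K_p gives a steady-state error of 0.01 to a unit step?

For a type-0 loop with proportional control, e_ss = 1/(1 + K_p·P(0)).
P(0) = 0.2. Require 1/(1 + K_p·0.2) = 0.01, so 1 + 0.2·K_p = 100.
K_p = (100 − 1)/0.2 = 495.

K_p = 495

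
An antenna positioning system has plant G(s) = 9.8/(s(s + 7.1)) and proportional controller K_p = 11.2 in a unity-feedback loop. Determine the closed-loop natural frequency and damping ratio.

ω_n = 10.5 rad/s, ζ = 0.339

With unity feedback the closed-loop characteristic equation is s² + 7.1s + 11.2·9.8 = s² + 7.1s + 109.8 = 0.
Matching s² + 2ζω_n s + ω_n²: ω_n = √109.8 = 10.48 rad/s and 2ζω_n = 7.1, so ζ = 7.1/(2·10.48) = 0.339.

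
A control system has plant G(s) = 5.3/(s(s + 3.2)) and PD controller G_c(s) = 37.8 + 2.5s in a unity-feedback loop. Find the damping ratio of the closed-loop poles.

ζ = 0.581

Forward path: (37.8 + 2.5s)·5.3/(s(s+3.2)). The closed-loop characteristic equation is s² + (3.2 + 5.3·2.5)s + 5.3·37.8 = 0.
That is s² + 16.45s + 200.3 = 0, so ω_n = 14.15 rad/s and ζ = 16.45/(2·14.15) = 0.5811.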